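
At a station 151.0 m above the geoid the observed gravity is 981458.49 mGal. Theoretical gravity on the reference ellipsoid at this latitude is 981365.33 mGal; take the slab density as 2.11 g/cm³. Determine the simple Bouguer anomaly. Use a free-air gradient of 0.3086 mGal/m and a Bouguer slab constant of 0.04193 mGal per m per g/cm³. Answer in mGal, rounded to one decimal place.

Free-air correction = 0.3086 × 151.0 = 46.60 mGal
Free-air anomaly = 981458.49 − 981365.33 + (46.60) = 139.76 mGal
Bouguer slab correction = 0.04193 × 2.11 × 151.0 = 13.36 mGal
Simple Bouguer anomaly = 139.76 − (13.36) = 126.40 mGal

126.4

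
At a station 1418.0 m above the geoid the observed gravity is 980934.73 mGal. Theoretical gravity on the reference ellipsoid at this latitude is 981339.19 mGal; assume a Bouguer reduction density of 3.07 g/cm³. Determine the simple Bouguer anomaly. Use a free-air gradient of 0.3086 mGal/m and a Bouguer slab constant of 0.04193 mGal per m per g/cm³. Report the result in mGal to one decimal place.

Free-air correction = 0.3086 × 1418.0 = 437.59 mGal
Free-air anomaly = 980934.73 − 981339.19 + (437.59) = 33.13 mGal
Bouguer slab correction = 0.04193 × 3.07 × 1418.0 = 182.53 mGal
Simple Bouguer anomaly = 33.13 − (182.53) = -149.40 mGal

-149.4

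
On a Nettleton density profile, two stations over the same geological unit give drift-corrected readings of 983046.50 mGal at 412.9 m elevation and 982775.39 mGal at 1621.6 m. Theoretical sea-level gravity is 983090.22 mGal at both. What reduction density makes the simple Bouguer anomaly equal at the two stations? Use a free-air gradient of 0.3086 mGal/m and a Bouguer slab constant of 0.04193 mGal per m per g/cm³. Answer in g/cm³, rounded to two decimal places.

2.01

Δg_obs = 982775.39 − 983046.50 = -271.11 mGal over Δh = 1621.6 − 412.9 = 1208.7 m
Equal Bouguer anomalies ⇒ Δg_obs + (0.3086 − 0.04193ρ)·Δh = 0
0.3086 − 0.04193ρ = −Δg_obs/Δh = 0.22430
ρ = (0.3086 − 0.22430) / 0.04193 = 2.01 g/cm³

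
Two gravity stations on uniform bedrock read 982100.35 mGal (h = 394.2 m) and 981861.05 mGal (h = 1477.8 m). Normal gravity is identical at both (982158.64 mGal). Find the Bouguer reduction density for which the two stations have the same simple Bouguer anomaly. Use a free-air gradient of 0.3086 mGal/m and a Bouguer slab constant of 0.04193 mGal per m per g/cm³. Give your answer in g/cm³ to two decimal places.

Δg_obs = 981861.05 − 982100.35 = -239.30 mGal over Δh = 1477.8 − 394.2 = 1083.6 m
Equal Bouguer anomalies ⇒ Δg_obs + (0.3086 − 0.04193ρ)·Δh = 0
0.3086 − 0.04193ρ = −Δg_obs/Δh = 0.22084
ρ = (0.3086 − 0.22084) / 0.04193 = 2.09 g/cm³

2.09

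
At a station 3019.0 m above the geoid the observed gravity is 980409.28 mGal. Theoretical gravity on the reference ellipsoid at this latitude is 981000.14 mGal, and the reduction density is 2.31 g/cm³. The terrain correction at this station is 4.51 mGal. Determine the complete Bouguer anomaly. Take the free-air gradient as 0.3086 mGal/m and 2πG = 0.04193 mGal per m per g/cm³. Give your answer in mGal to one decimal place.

52.9

Free-air correction = 0.3086 × 3019.0 = 931.66 mGal
Free-air anomaly = 980409.28 − 981000.14 + (931.66) = 340.80 mGal
Bouguer slab correction = 0.04193 × 2.31 × 3019.0 = 292.42 mGal
Simple Bouguer anomaly = 340.80 − (292.42) = 48.38 mGal
Complete Bouguer anomaly = 48.38 + 4.51 = 52.89 mGal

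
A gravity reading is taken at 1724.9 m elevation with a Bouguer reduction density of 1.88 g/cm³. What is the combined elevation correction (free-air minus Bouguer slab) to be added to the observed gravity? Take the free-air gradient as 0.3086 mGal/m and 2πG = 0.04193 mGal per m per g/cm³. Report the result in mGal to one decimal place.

Combined gradient = 0.3086 − 0.04193 × 1.88 = 0.2297716 mGal/m
Combined elevation correction = 0.2297716 × 1724.9 = 396.3 mGal

396.3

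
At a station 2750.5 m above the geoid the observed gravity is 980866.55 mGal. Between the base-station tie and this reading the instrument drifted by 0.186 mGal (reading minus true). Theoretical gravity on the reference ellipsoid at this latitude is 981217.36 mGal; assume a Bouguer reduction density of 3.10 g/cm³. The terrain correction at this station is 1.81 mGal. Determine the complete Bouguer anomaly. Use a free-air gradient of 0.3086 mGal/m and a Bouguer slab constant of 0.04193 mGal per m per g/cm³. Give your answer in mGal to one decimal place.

142.1

Drift-corrected reading = 980866.55 − (0.186) = 980866.364 mGal
Free-air correction = 0.3086 × 2750.5 = 848.80 mGal
Free-air anomaly = 980866.364 − 981217.36 + (848.80) = 497.804 mGal
Bouguer slab correction = 0.04193 × 3.10 × 2750.5 = 357.52 mGal
Simple Bouguer anomaly = 497.804 − (357.52) = 140.284 mGal
Complete Bouguer anomaly = 140.284 + 1.81 = 142.094 mGal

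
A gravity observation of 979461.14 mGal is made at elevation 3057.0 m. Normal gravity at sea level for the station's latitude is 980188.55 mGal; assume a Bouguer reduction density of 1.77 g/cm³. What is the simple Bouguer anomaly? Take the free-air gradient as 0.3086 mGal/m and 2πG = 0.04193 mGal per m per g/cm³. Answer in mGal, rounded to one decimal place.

-10.9

Free-air correction = 0.3086 × 3057.0 = 943.39 mGal
Free-air anomaly = 979461.14 − 980188.55 + (943.39) = 215.98 mGal
Bouguer slab correction = 0.04193 × 1.77 × 3057.0 = 226.88 mGal
Simple Bouguer anomaly = 215.98 − (226.88) = -10.90 mGal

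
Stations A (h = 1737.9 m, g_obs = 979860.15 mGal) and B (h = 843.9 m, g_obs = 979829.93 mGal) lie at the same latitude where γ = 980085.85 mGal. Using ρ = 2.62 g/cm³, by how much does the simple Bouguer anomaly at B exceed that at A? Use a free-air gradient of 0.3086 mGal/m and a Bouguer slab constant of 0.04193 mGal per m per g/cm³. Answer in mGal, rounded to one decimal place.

Δg_SB(A) = 979860.15 − 980085.85 + 0.3086×1737.9 − 0.04193×2.62×1737.9 = 119.70 mGal
Δg_SB(B) = 979829.93 − 980085.85 + 0.3086×843.9 − 0.04193×2.62×843.9 = -88.20 mGal
Difference = -88.20 − (119.70) = -207.90 mGal

-207.9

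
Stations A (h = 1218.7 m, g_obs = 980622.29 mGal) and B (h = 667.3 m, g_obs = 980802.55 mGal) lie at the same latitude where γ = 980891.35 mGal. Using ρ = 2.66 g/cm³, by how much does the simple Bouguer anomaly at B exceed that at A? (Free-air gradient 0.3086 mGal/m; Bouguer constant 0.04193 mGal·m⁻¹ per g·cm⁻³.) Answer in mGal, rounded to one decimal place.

Δg_SB(A) = 980622.29 − 980891.35 + 0.3086×1218.7 − 0.04193×2.66×1218.7 = -28.90 mGal
Δg_SB(B) = 980802.55 − 980891.35 + 0.3086×667.3 − 0.04193×2.66×667.3 = 42.70 mGal
Difference = 42.70 − (-28.90) = 71.60 mGal

71.6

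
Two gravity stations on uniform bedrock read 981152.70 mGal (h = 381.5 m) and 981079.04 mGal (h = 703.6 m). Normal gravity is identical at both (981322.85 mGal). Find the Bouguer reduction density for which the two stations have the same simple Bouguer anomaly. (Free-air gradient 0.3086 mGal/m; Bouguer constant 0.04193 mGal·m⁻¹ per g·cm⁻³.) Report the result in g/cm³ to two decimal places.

Δg_obs = 981079.04 − 981152.70 = -73.66 mGal over Δh = 703.6 − 381.5 = 322.1 m
Equal Bouguer anomalies ⇒ Δg_obs + (0.3086 − 0.04193ρ)·Δh = 0
0.3086 − 0.04193ρ = −Δg_obs/Δh = 0.22869
ρ = (0.3086 − 0.22869) / 0.04193 = 1.91 g/cm³

1.91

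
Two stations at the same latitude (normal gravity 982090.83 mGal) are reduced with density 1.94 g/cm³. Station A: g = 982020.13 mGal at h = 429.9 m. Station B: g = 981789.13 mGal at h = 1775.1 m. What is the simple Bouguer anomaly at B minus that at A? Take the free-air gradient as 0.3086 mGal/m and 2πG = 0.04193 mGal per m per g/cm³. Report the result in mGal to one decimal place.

74.7

Δg_SB(A) = 982020.13 − 982090.83 + 0.3086×429.9 − 0.04193×1.94×429.9 = 27.00 mGal
Δg_SB(B) = 981789.13 − 982090.83 + 0.3086×1775.1 − 0.04193×1.94×1775.1 = 101.70 mGal
Difference = 101.70 − (27.00) = 74.70 mGal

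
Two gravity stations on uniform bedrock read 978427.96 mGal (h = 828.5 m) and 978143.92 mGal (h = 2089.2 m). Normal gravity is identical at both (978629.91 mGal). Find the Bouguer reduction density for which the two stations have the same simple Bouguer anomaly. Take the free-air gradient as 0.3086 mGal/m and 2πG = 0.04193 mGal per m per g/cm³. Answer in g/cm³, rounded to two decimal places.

1.99

Δg_obs = 978143.92 − 978427.96 = -284.04 mGal over Δh = 2089.2 − 828.5 = 1260.7 m
Equal Bouguer anomalies ⇒ Δg_obs + (0.3086 − 0.04193ρ)·Δh = 0
0.3086 − 0.04193ρ = −Δg_obs/Δh = 0.22530
ρ = (0.3086 − 0.22530) / 0.04193 = 1.99 g/cm³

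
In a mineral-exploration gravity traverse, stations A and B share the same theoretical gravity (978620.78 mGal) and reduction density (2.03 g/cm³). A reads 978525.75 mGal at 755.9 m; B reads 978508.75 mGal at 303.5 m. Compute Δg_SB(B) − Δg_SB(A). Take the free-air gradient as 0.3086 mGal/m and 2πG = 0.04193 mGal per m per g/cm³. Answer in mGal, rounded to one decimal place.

Δg_SB(A) = 978525.75 − 978620.78 + 0.3086×755.9 − 0.04193×2.03×755.9 = 73.90 mGal
Δg_SB(B) = 978508.75 − 978620.78 + 0.3086×303.5 − 0.04193×2.03×303.5 = -44.20 mGal
Difference = -44.20 − (73.90) = -118.10 mGal

-118.1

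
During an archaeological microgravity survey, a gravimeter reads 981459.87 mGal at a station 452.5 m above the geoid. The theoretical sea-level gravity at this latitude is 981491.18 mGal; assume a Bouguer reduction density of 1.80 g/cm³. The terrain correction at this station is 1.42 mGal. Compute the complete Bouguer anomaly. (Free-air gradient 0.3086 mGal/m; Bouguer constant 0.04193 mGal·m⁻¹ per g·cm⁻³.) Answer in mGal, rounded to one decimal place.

75.6

Free-air correction = 0.3086 × 452.5 = 139.64 mGal
Free-air anomaly = 981459.87 − 981491.18 + (139.64) = 108.33 mGal
Bouguer slab correction = 0.04193 × 1.80 × 452.5 = 34.15 mGal
Simple Bouguer anomaly = 108.33 − (34.15) = 74.18 mGal
Complete Bouguer anomaly = 74.18 + 1.42 = 75.60 mGal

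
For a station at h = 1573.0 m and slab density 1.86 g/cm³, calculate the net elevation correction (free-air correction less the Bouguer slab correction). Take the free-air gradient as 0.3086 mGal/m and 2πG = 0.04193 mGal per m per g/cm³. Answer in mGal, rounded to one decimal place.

Combined gradient = 0.3086 − 0.04193 × 1.86 = 0.2306102 mGal/m
Combined elevation correction = 0.2306102 × 1573.0 = 362.7 mGal

362.7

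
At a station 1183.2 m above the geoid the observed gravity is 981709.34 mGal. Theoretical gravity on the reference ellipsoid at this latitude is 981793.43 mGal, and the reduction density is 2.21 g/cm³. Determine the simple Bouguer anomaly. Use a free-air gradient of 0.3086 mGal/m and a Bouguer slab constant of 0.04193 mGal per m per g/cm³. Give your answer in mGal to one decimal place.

171.4

Free-air correction = 0.3086 × 1183.2 = 365.14 mGal
Free-air anomaly = 981709.34 − 981793.43 + (365.14) = 281.05 mGal
Bouguer slab correction = 0.04193 × 2.21 × 1183.2 = 109.64 mGal
Simple Bouguer anomaly = 281.05 − (109.64) = 171.41 mGal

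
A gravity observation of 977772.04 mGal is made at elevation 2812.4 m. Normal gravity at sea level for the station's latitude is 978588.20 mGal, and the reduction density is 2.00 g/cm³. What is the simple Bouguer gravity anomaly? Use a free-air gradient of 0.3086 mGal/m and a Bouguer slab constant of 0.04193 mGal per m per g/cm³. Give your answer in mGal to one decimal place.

Free-air correction = 0.3086 × 2812.4 = 867.91 mGal
Free-air anomaly = 977772.04 − 978588.20 + (867.91) = 51.75 mGal
Bouguer slab correction = 0.04193 × 2.00 × 2812.4 = 235.85 mGal
Simple Bouguer anomaly = 51.75 − (235.85) = -184.10 mGal

-184.1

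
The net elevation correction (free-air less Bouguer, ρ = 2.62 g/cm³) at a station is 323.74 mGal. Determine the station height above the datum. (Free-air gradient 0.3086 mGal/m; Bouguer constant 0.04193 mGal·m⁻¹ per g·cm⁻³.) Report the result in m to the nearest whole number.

Combined gradient = 0.3086 − 0.04193 × 2.62 = 0.1987434 mGal/m
h = 323.74 / 0.1987434 = 1628.93 m

1629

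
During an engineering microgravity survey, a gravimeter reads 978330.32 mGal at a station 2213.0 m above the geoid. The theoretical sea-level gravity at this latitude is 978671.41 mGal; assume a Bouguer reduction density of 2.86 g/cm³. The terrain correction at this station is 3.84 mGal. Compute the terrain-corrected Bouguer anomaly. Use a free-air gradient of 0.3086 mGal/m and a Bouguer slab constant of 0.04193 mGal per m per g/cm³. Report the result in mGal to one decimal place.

80.3

Free-air correction = 0.3086 × 2213.0 = 682.93 mGal
Free-air anomaly = 978330.32 − 978671.41 + (682.93) = 341.84 mGal
Bouguer slab correction = 0.04193 × 2.86 × 2213.0 = 265.38 mGal
Simple Bouguer anomaly = 341.84 − (265.38) = 76.46 mGal
Complete Bouguer anomaly = 76.46 + 3.84 = 80.30 mGal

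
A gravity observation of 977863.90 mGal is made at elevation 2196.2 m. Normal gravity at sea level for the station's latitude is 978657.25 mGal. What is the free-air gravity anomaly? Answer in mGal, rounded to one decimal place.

-115.6

Free-air correction = 0.3086 × 2196.2 = 677.75 mGal
Free-air anomaly = 977863.90 − 978657.25 + (677.75) = -115.60 mGal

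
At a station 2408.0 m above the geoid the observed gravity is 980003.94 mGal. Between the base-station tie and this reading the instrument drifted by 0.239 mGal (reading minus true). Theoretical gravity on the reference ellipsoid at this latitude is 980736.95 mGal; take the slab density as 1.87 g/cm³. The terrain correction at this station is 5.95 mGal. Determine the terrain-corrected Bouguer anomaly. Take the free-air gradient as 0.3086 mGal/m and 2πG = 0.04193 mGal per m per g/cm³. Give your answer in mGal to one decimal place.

-173.0

Drift-corrected reading = 980003.94 − (0.239) = 980003.701 mGal
Free-air correction = 0.3086 × 2408.0 = 743.11 mGal
Free-air anomaly = 980003.701 − 980736.95 + (743.11) = 9.861 mGal
Bouguer slab correction = 0.04193 × 1.87 × 2408.0 = 188.81 mGal
Simple Bouguer anomaly = 9.861 − (188.81) = -178.949 mGal
Complete Bouguer anomaly = -178.949 + 5.95 = -172.999 mGal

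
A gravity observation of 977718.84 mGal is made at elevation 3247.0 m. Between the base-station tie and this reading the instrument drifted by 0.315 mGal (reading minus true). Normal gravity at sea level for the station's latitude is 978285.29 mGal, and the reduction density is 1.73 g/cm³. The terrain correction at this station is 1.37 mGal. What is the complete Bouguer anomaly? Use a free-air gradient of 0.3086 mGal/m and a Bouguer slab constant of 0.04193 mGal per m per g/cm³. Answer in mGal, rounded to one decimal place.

Drift-corrected reading = 977718.84 − (0.315) = 977718.525 mGal
Free-air correction = 0.3086 × 3247.0 = 1002.02 mGal
Free-air anomaly = 977718.525 − 978285.29 + (1002.02) = 435.255 mGal
Bouguer slab correction = 0.04193 × 1.73 × 3247.0 = 235.53 mGal
Simple Bouguer anomaly = 435.255 − (235.53) = 199.725 mGal
Complete Bouguer anomaly = 199.725 + 1.37 = 201.095 mGal

201.1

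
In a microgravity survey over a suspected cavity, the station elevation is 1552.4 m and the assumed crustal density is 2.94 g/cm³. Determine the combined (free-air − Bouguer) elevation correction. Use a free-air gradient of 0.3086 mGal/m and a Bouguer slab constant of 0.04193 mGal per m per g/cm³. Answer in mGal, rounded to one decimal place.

Combined gradient = 0.3086 − 0.04193 × 2.94 = 0.1853258 mGal/m
Combined elevation correction = 0.1853258 × 1552.4 = 287.7 mGal

287.7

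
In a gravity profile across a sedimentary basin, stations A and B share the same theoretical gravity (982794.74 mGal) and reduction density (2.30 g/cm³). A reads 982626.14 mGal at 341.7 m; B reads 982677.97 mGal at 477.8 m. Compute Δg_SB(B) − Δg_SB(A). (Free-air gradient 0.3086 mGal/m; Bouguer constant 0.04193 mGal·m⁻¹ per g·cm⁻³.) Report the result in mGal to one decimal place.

Δg_SB(A) = 982626.14 − 982794.74 + 0.3086×341.7 − 0.04193×2.30×341.7 = -96.10 mGal
Δg_SB(B) = 982677.97 − 982794.74 + 0.3086×477.8 − 0.04193×2.30×477.8 = -15.40 mGal
Difference = -15.40 − (-96.10) = 80.70 mGal

80.7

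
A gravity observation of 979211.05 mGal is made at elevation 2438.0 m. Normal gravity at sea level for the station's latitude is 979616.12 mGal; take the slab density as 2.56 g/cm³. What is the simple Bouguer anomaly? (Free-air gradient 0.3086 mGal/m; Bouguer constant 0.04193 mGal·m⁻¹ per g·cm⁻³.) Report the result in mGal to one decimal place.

Free-air correction = 0.3086 × 2438.0 = 752.37 mGal
Free-air anomaly = 979211.05 − 979616.12 + (752.37) = 347.30 mGal
Bouguer slab correction = 0.04193 × 2.56 × 2438.0 = 261.70 mGal
Simple Bouguer anomaly = 347.30 − (261.70) = 85.60 mGal

85.6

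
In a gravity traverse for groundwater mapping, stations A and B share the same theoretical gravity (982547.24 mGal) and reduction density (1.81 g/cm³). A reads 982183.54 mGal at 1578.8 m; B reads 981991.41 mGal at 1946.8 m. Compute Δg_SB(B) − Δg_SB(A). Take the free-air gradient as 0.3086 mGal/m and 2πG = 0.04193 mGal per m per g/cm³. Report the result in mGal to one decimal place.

-106.5

Δg_SB(A) = 982183.54 − 982547.24 + 0.3086×1578.8 − 0.04193×1.81×1578.8 = 3.70 mGal
Δg_SB(B) = 981991.41 − 982547.24 + 0.3086×1946.8 − 0.04193×1.81×1946.8 = -102.80 mGal
Difference = -102.80 − (3.70) = -106.50 mGal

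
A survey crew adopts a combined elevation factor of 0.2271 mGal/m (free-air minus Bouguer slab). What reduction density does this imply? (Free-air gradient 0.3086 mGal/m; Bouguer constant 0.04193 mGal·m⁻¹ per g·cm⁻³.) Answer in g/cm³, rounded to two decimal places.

1.94

0.2271 = 0.3086 − 0.04193 × ρ
ρ = (0.3086 − 0.2271) / 0.04193 = 1.94 g/cm³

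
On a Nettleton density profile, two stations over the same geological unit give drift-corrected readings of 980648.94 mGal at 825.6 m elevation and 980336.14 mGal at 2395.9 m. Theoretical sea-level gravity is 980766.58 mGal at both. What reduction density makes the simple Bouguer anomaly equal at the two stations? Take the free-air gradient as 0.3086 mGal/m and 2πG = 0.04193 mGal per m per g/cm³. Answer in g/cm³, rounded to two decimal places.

Δg_obs = 980336.14 − 980648.94 = -312.80 mGal over Δh = 2395.9 − 825.6 = 1570.3 m
Equal Bouguer anomalies ⇒ Δg_obs + (0.3086 − 0.04193ρ)·Δh = 0
0.3086 − 0.04193ρ = −Δg_obs/Δh = 0.19920
ρ = (0.3086 − 0.19920) / 0.04193 = 2.61 g/cm³

2.61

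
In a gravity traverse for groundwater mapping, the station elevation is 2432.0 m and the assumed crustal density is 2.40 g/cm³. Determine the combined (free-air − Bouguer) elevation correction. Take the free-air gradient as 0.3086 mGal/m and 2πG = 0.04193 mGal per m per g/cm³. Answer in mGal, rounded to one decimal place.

Combined gradient = 0.3086 − 0.04193 × 2.40 = 0.2079680 mGal/m
Combined elevation correction = 0.2079680 × 2432.0 = 505.8 mGal

505.8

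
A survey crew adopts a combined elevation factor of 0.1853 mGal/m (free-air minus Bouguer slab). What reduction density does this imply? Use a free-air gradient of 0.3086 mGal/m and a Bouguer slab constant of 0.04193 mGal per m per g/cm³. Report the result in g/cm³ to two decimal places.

2.94

0.1853 = 0.3086 − 0.04193 × ρ
ρ = (0.3086 − 0.1853) / 0.04193 = 2.94 g/cm³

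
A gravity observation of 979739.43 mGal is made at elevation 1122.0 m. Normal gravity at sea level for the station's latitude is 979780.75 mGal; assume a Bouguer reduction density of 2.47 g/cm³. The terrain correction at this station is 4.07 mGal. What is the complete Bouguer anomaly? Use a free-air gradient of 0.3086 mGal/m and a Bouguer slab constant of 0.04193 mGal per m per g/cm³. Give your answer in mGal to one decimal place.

Free-air correction = 0.3086 × 1122.0 = 346.25 mGal
Free-air anomaly = 979739.43 − 979780.75 + (346.25) = 304.93 mGal
Bouguer slab correction = 0.04193 × 2.47 × 1122.0 = 116.20 mGal
Simple Bouguer anomaly = 304.93 − (116.20) = 188.73 mGal
Complete Bouguer anomaly = 188.73 + 4.07 = 192.80 mGal

192.8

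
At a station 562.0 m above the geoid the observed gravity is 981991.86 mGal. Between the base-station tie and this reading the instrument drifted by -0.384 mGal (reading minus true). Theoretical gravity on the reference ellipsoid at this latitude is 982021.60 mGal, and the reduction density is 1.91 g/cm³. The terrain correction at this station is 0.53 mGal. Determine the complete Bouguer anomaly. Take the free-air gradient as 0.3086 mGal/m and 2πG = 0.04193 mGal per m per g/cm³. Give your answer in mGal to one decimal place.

Drift-corrected reading = 981991.86 − (-0.384) = 981992.244 mGal
Free-air correction = 0.3086 × 562.0 = 173.43 mGal
Free-air anomaly = 981992.244 − 982021.60 + (173.43) = 144.074 mGal
Bouguer slab correction = 0.04193 × 1.91 × 562.0 = 45.01 mGal
Simple Bouguer anomaly = 144.074 − (45.01) = 99.064 mGal
Complete Bouguer anomaly = 99.064 + 0.53 = 99.594 mGal

99.6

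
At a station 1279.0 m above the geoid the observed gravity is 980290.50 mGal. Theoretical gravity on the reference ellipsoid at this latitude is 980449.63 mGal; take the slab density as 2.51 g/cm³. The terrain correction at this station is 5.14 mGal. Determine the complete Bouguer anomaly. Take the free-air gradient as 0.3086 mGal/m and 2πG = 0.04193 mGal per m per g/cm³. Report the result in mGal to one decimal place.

Free-air correction = 0.3086 × 1279.0 = 394.70 mGal
Free-air anomaly = 980290.50 − 980449.63 + (394.70) = 235.57 mGal
Bouguer slab correction = 0.04193 × 2.51 × 1279.0 = 134.61 mGal
Simple Bouguer anomaly = 235.57 − (134.61) = 100.96 mGal
Complete Bouguer anomaly = 100.96 + 5.14 = 106.10 mGal

106.1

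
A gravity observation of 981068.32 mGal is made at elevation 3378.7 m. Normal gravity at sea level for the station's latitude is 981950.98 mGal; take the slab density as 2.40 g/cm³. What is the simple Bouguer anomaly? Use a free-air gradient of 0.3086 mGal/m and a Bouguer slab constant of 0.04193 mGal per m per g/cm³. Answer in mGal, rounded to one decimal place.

-180.0

Free-air correction = 0.3086 × 3378.7 = 1042.67 mGal
Free-air anomaly = 981068.32 − 981950.98 + (1042.67) = 160.01 mGal
Bouguer slab correction = 0.04193 × 2.40 × 3378.7 = 340.01 mGal
Simple Bouguer anomaly = 160.01 − (340.01) = -180.00 mGal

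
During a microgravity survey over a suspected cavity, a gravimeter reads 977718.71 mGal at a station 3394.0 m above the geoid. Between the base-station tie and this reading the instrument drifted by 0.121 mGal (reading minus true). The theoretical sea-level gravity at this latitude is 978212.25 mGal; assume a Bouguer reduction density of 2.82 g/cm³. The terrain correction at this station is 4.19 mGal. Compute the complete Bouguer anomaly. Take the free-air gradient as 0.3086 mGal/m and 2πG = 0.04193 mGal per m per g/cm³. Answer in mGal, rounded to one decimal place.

156.6

Drift-corrected reading = 977718.71 − (0.121) = 977718.589 mGal
Free-air correction = 0.3086 × 3394.0 = 1047.39 mGal
Free-air anomaly = 977718.589 − 978212.25 + (1047.39) = 553.729 mGal
Bouguer slab correction = 0.04193 × 2.82 × 3394.0 = 401.32 mGal
Simple Bouguer anomaly = 553.729 − (401.32) = 152.409 mGal
Complete Bouguer anomaly = 152.409 + 4.19 = 156.599 mGal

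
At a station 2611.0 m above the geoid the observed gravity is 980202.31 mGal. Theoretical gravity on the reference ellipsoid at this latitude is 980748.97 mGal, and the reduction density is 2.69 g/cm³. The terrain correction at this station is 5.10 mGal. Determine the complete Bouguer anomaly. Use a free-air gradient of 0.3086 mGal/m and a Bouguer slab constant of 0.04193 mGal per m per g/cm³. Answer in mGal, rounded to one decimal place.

Free-air correction = 0.3086 × 2611.0 = 805.75 mGal
Free-air anomaly = 980202.31 − 980748.97 + (805.75) = 259.09 mGal
Bouguer slab correction = 0.04193 × 2.69 × 2611.0 = 294.50 mGal
Simple Bouguer anomaly = 259.09 − (294.50) = -35.41 mGal
Complete Bouguer anomaly = -35.41 + 5.10 = -30.31 mGal

-30.3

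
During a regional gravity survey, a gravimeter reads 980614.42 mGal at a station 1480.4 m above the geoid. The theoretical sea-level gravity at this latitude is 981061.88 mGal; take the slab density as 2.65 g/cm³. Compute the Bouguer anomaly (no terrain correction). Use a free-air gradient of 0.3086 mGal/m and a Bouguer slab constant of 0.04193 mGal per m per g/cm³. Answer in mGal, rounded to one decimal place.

-155.1

Free-air correction = 0.3086 × 1480.4 = 456.85 mGal
Free-air anomaly = 980614.42 − 981061.88 + (456.85) = 9.39 mGal
Bouguer slab correction = 0.04193 × 2.65 × 1480.4 = 164.49 mGal
Simple Bouguer anomaly = 9.39 − (164.49) = -155.10 mGal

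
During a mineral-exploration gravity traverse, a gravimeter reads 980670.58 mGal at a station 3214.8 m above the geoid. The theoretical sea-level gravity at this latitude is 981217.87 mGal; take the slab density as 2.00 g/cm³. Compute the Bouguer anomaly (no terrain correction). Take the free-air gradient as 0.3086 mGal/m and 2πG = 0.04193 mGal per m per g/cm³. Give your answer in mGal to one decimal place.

175.2

Free-air correction = 0.3086 × 3214.8 = 992.09 mGal
Free-air anomaly = 980670.58 − 981217.87 + (992.09) = 444.80 mGal
Bouguer slab correction = 0.04193 × 2.00 × 3214.8 = 269.59 mGal
Simple Bouguer anomaly = 444.80 − (269.59) = 175.21 mGal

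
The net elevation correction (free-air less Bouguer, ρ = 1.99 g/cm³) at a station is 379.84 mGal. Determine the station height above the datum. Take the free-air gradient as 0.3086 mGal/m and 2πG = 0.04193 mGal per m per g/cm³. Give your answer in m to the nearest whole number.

Combined gradient = 0.3086 − 0.04193 × 1.99 = 0.2251593 mGal/m
h = 379.84 / 0.2251593 = 1686.98 m

1687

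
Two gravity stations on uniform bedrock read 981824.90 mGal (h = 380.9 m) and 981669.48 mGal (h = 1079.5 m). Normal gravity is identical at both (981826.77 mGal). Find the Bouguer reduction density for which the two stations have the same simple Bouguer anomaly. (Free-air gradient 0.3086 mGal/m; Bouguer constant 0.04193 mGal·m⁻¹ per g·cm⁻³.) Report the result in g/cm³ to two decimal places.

2.05

Δg_obs = 981669.48 − 981824.90 = -155.42 mGal over Δh = 1079.5 − 380.9 = 698.6 m
Equal Bouguer anomalies ⇒ Δg_obs + (0.3086 − 0.04193ρ)·Δh = 0
0.3086 − 0.04193ρ = −Δg_obs/Δh = 0.22247
ρ = (0.3086 − 0.22247) / 0.04193 = 2.05 g/cm³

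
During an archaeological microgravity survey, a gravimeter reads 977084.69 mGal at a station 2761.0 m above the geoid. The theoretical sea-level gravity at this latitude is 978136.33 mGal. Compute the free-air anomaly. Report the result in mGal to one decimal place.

-199.6

Free-air correction = 0.3086 × 2761.0 = 852.04 mGal
Free-air anomaly = 977084.69 − 978136.33 + (852.04) = -199.60 mGal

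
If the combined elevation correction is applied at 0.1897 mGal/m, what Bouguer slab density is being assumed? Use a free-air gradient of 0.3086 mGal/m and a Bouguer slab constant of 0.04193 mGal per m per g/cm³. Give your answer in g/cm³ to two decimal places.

2.84

0.1897 = 0.3086 − 0.04193 × ρ
ρ = (0.3086 − 0.1897) / 0.04193 = 2.84 g/cm³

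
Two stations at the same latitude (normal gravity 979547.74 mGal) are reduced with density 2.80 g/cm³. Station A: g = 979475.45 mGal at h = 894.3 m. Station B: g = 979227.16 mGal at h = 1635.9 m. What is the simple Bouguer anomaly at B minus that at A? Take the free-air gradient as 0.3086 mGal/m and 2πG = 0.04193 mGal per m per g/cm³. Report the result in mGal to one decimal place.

-106.5

Δg_SB(A) = 979475.45 − 979547.74 + 0.3086×894.3 − 0.04193×2.80×894.3 = 98.70 mGal
Δg_SB(B) = 979227.16 − 979547.74 + 0.3086×1635.9 − 0.04193×2.80×1635.9 = -7.80 mGal
Difference = -7.80 − (98.70) = -106.50 mGal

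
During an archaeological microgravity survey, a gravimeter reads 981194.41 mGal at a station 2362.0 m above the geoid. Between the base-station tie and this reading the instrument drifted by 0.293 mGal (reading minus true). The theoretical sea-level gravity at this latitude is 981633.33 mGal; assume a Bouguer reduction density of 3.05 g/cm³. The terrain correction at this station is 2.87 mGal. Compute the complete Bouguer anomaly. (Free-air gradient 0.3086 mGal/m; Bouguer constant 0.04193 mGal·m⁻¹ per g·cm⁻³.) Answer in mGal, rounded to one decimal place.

Drift-corrected reading = 981194.41 − (0.293) = 981194.117 mGal
Free-air correction = 0.3086 × 2362.0 = 728.91 mGal
Free-air anomaly = 981194.117 − 981633.33 + (728.91) = 289.697 mGal
Bouguer slab correction = 0.04193 × 3.05 × 2362.0 = 302.07 mGal
Simple Bouguer anomaly = 289.697 − (302.07) = -12.373 mGal
Complete Bouguer anomaly = -12.373 + 2.87 = -9.503 mGal

-9.5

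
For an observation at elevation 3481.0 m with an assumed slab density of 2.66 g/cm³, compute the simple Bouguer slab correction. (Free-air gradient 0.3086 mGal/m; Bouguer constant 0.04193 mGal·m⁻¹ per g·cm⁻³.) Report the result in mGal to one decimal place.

388.2

Bouguer slab correction = 0.04193 × 2.66 × 3481.0 = 388.2 mGal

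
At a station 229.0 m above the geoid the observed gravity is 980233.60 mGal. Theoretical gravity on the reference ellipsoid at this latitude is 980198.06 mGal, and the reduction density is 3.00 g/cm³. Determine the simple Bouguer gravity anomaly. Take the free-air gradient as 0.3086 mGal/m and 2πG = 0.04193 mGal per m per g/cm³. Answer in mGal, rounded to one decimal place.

Free-air correction = 0.3086 × 229.0 = 70.67 mGal
Free-air anomaly = 980233.60 − 980198.06 + (70.67) = 106.21 mGal
Bouguer slab correction = 0.04193 × 3.00 × 229.0 = 28.81 mGal
Simple Bouguer anomaly = 106.21 − (28.81) = 77.40 mGal

77.4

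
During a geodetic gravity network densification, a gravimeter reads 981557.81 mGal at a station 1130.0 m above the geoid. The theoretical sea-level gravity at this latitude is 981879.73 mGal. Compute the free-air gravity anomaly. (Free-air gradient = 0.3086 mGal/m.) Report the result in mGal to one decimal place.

26.8

Free-air correction = 0.3086 × 1130.0 = 348.72 mGal
Free-air anomaly = 981557.81 − 981879.73 + (348.72) = 26.80 mGal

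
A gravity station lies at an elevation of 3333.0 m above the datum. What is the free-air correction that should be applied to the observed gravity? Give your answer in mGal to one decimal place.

1028.6

Free-air correction = 0.3086 × 3333.0 = 1028.6 mGal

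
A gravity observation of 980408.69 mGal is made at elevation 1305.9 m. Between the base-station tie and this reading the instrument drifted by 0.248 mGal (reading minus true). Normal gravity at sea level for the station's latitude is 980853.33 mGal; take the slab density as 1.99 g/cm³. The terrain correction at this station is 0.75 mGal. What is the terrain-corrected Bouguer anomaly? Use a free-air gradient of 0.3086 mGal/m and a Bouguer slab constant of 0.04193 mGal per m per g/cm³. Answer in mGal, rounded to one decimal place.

Drift-corrected reading = 980408.69 − (0.248) = 980408.442 mGal
Free-air correction = 0.3086 × 1305.9 = 403.00 mGal
Free-air anomaly = 980408.442 − 980853.33 + (403.00) = -41.888 mGal
Bouguer slab correction = 0.04193 × 1.99 × 1305.9 = 108.97 mGal
Simple Bouguer anomaly = -41.888 − (108.97) = -150.858 mGal
Complete Bouguer anomaly = -150.858 + 0.75 = -150.108 mGal

-150.1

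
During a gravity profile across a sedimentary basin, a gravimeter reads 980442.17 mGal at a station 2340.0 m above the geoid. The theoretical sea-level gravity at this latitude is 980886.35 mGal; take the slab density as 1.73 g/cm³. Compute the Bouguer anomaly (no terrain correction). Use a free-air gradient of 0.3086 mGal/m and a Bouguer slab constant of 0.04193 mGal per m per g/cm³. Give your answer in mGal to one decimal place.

108.2

Free-air correction = 0.3086 × 2340.0 = 722.12 mGal
Free-air anomaly = 980442.17 − 980886.35 + (722.12) = 277.94 mGal
Bouguer slab correction = 0.04193 × 1.73 × 2340.0 = 169.74 mGal
Simple Bouguer anomaly = 277.94 − (169.74) = 108.20 mGal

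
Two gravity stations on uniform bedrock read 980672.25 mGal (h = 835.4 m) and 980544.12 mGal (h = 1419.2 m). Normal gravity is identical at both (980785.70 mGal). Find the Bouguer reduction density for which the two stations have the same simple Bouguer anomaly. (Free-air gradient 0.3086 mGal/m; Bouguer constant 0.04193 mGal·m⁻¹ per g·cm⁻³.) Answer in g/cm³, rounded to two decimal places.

Δg_obs = 980544.12 − 980672.25 = -128.13 mGal over Δh = 1419.2 − 835.4 = 583.8 m
Equal Bouguer anomalies ⇒ Δg_obs + (0.3086 − 0.04193ρ)·Δh = 0
0.3086 − 0.04193ρ = −Δg_obs/Δh = 0.21948
ρ = (0.3086 − 0.21948) / 0.04193 = 2.13 g/cm³

2.13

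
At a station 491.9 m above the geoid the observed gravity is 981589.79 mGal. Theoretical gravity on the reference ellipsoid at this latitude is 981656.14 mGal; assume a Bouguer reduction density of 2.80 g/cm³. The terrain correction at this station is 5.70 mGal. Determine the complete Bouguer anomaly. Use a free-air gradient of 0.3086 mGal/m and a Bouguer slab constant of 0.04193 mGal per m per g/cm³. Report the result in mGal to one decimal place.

Free-air correction = 0.3086 × 491.9 = 151.80 mGal
Free-air anomaly = 981589.79 − 981656.14 + (151.80) = 85.45 mGal
Bouguer slab correction = 0.04193 × 2.80 × 491.9 = 57.75 mGal
Simple Bouguer anomaly = 85.45 − (57.75) = 27.70 mGal
Complete Bouguer anomaly = 27.70 + 5.70 = 33.40 mGal

33.4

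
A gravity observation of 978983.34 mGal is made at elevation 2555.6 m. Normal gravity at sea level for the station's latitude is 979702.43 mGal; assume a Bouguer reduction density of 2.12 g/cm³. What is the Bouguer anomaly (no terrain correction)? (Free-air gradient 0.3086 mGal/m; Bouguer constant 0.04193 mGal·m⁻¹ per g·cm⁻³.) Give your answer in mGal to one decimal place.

-157.6

Free-air correction = 0.3086 × 2555.6 = 788.66 mGal
Free-air anomaly = 978983.34 − 979702.43 + (788.66) = 69.57 mGal
Bouguer slab correction = 0.04193 × 2.12 × 2555.6 = 227.17 mGal
Simple Bouguer anomaly = 69.57 − (227.17) = -157.60 mGal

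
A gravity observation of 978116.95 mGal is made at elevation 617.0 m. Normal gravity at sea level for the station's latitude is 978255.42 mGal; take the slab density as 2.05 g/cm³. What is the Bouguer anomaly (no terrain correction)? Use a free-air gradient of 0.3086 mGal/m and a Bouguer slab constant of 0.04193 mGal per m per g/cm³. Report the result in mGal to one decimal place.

-1.1

Free-air correction = 0.3086 × 617.0 = 190.41 mGal
Free-air anomaly = 978116.95 − 978255.42 + (190.41) = 51.94 mGal
Bouguer slab correction = 0.04193 × 2.05 × 617.0 = 53.04 mGal
Simple Bouguer anomaly = 51.94 − (53.04) = -1.10 mGal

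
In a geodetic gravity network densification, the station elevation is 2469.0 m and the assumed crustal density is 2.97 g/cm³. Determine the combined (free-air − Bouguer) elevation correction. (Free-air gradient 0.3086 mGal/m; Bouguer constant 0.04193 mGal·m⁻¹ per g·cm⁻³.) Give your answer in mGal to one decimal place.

454.5

Combined gradient = 0.3086 − 0.04193 × 2.97 = 0.1840679 mGal/m
Combined elevation correction = 0.1840679 × 2469.0 = 454.5 mGal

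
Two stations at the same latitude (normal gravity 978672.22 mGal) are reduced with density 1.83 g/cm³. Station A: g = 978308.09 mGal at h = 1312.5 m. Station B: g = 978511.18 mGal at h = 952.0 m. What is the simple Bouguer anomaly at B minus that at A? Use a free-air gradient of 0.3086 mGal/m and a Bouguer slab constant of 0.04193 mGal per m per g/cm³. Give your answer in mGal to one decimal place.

Δg_SB(A) = 978308.09 − 978672.22 + 0.3086×1312.5 − 0.04193×1.83×1312.5 = -59.80 mGal
Δg_SB(B) = 978511.18 − 978672.22 + 0.3086×952.0 − 0.04193×1.83×952.0 = 59.70 mGal
Difference = 59.70 − (-59.80) = 119.50 mGal

119.5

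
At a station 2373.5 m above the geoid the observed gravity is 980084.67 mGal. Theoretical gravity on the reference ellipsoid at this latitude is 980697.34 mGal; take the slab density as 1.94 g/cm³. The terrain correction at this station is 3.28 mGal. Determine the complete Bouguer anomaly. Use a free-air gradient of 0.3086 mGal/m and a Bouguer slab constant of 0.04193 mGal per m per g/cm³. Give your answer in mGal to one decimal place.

Free-air correction = 0.3086 × 2373.5 = 732.46 mGal
Free-air anomaly = 980084.67 − 980697.34 + (732.46) = 119.79 mGal
Bouguer slab correction = 0.04193 × 1.94 × 2373.5 = 193.07 mGal
Simple Bouguer anomaly = 119.79 − (193.07) = -73.28 mGal
Complete Bouguer anomaly = -73.28 + 3.28 = -70.00 mGal

-70.0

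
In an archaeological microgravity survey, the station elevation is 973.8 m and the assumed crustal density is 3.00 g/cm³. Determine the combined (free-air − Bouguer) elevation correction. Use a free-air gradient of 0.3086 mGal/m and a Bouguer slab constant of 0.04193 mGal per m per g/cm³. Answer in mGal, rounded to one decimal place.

178.0

Combined gradient = 0.3086 − 0.04193 × 3.00 = 0.1828100 mGal/m
Combined elevation correction = 0.1828100 × 973.8 = 178.0 mGal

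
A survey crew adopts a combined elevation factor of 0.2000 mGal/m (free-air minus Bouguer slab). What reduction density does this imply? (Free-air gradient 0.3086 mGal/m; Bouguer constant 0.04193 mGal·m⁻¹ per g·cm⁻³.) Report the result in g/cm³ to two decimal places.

0.2000 = 0.3086 − 0.04193 × ρ
ρ = (0.3086 − 0.2000) / 0.04193 = 2.59 g/cm³

2.59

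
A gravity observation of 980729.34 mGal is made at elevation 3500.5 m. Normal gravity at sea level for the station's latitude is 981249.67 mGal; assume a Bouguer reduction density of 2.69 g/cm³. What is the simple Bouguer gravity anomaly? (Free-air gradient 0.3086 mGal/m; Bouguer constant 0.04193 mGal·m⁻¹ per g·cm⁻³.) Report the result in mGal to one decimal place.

165.1

Free-air correction = 0.3086 × 3500.5 = 1080.25 mGal
Free-air anomaly = 980729.34 − 981249.67 + (1080.25) = 559.92 mGal
Bouguer slab correction = 0.04193 × 2.69 × 3500.5 = 394.83 mGal
Simple Bouguer anomaly = 559.92 − (394.83) = 165.09 mGal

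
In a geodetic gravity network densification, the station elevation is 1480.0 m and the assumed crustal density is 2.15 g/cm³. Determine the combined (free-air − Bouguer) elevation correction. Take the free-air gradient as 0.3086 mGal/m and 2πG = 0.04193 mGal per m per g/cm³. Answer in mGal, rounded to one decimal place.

323.3

Combined gradient = 0.3086 − 0.04193 × 2.15 = 0.2184505 mGal/m
Combined elevation correction = 0.2184505 × 1480.0 = 323.3 mGal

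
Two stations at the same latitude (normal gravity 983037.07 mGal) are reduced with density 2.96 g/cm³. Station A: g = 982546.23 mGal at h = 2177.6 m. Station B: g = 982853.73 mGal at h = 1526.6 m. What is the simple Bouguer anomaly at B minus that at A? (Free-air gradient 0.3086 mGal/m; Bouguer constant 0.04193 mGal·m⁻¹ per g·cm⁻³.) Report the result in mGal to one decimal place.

187.4

Δg_SB(A) = 982546.23 − 983037.07 + 0.3086×2177.6 − 0.04193×2.96×2177.6 = -89.10 mGal
Δg_SB(B) = 982853.73 − 983037.07 + 0.3086×1526.6 − 0.04193×2.96×1526.6 = 98.30 mGal
Difference = 98.30 − (-89.10) = 187.40 mGal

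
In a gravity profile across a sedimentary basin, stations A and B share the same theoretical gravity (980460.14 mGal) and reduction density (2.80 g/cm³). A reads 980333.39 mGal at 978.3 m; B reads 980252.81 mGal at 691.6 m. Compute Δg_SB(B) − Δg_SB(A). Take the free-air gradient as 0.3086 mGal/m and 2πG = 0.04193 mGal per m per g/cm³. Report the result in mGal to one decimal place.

-135.4

Δg_SB(A) = 980333.39 − 980460.14 + 0.3086×978.3 − 0.04193×2.80×978.3 = 60.30 mGal
Δg_SB(B) = 980252.81 − 980460.14 + 0.3086×691.6 − 0.04193×2.80×691.6 = -75.10 mGal
Difference = -75.10 − (60.30) = -135.40 mGal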